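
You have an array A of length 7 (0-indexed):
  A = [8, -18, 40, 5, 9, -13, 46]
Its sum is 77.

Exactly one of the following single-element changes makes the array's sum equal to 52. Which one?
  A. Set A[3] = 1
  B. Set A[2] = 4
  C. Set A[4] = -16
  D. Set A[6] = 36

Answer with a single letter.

Answer: C

Derivation:
Option A: A[3] 5->1, delta=-4, new_sum=77+(-4)=73
Option B: A[2] 40->4, delta=-36, new_sum=77+(-36)=41
Option C: A[4] 9->-16, delta=-25, new_sum=77+(-25)=52 <-- matches target
Option D: A[6] 46->36, delta=-10, new_sum=77+(-10)=67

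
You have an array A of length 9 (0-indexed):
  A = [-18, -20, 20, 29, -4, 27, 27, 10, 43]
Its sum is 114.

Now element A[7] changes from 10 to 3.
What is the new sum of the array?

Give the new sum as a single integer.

Old value at index 7: 10
New value at index 7: 3
Delta = 3 - 10 = -7
New sum = old_sum + delta = 114 + (-7) = 107

Answer: 107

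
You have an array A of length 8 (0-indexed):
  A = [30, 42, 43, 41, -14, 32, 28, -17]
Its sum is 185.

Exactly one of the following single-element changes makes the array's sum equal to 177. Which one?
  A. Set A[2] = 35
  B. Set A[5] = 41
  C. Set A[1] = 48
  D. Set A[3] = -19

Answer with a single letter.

Answer: A

Derivation:
Option A: A[2] 43->35, delta=-8, new_sum=185+(-8)=177 <-- matches target
Option B: A[5] 32->41, delta=9, new_sum=185+(9)=194
Option C: A[1] 42->48, delta=6, new_sum=185+(6)=191
Option D: A[3] 41->-19, delta=-60, new_sum=185+(-60)=125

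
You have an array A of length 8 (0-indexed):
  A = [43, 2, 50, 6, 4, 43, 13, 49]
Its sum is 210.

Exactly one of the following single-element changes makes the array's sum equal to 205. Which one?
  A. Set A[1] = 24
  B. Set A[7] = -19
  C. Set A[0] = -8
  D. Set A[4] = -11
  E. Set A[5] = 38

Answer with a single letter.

Answer: E

Derivation:
Option A: A[1] 2->24, delta=22, new_sum=210+(22)=232
Option B: A[7] 49->-19, delta=-68, new_sum=210+(-68)=142
Option C: A[0] 43->-8, delta=-51, new_sum=210+(-51)=159
Option D: A[4] 4->-11, delta=-15, new_sum=210+(-15)=195
Option E: A[5] 43->38, delta=-5, new_sum=210+(-5)=205 <-- matches target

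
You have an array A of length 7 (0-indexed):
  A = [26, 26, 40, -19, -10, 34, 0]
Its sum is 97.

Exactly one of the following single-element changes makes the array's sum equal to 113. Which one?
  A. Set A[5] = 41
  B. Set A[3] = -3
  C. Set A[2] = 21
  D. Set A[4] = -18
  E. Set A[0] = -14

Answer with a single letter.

Option A: A[5] 34->41, delta=7, new_sum=97+(7)=104
Option B: A[3] -19->-3, delta=16, new_sum=97+(16)=113 <-- matches target
Option C: A[2] 40->21, delta=-19, new_sum=97+(-19)=78
Option D: A[4] -10->-18, delta=-8, new_sum=97+(-8)=89
Option E: A[0] 26->-14, delta=-40, new_sum=97+(-40)=57

Answer: B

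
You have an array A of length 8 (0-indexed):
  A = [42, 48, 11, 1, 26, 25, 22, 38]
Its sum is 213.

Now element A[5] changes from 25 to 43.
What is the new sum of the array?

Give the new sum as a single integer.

Answer: 231

Derivation:
Old value at index 5: 25
New value at index 5: 43
Delta = 43 - 25 = 18
New sum = old_sum + delta = 213 + (18) = 231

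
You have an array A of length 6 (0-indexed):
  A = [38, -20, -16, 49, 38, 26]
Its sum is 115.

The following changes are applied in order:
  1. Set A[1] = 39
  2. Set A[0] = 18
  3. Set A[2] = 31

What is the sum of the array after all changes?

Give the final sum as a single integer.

Initial sum: 115
Change 1: A[1] -20 -> 39, delta = 59, sum = 174
Change 2: A[0] 38 -> 18, delta = -20, sum = 154
Change 3: A[2] -16 -> 31, delta = 47, sum = 201

Answer: 201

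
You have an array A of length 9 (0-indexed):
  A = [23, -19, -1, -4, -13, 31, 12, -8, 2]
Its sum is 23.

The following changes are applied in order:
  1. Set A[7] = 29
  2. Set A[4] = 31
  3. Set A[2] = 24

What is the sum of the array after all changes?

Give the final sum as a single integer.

Initial sum: 23
Change 1: A[7] -8 -> 29, delta = 37, sum = 60
Change 2: A[4] -13 -> 31, delta = 44, sum = 104
Change 3: A[2] -1 -> 24, delta = 25, sum = 129

Answer: 129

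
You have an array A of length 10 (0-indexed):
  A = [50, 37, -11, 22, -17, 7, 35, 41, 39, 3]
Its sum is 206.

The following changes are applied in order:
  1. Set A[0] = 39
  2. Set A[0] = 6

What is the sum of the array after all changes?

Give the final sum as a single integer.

Answer: 162

Derivation:
Initial sum: 206
Change 1: A[0] 50 -> 39, delta = -11, sum = 195
Change 2: A[0] 39 -> 6, delta = -33, sum = 162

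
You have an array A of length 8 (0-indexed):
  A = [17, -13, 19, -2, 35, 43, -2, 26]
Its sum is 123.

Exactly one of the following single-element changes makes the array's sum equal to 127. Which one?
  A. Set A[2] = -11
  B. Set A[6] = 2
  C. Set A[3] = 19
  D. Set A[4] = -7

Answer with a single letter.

Answer: B

Derivation:
Option A: A[2] 19->-11, delta=-30, new_sum=123+(-30)=93
Option B: A[6] -2->2, delta=4, new_sum=123+(4)=127 <-- matches target
Option C: A[3] -2->19, delta=21, new_sum=123+(21)=144
Option D: A[4] 35->-7, delta=-42, new_sum=123+(-42)=81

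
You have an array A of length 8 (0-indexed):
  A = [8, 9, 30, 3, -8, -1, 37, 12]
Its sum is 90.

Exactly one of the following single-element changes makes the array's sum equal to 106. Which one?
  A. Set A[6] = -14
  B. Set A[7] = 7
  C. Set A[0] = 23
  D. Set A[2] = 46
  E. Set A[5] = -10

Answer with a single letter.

Answer: D

Derivation:
Option A: A[6] 37->-14, delta=-51, new_sum=90+(-51)=39
Option B: A[7] 12->7, delta=-5, new_sum=90+(-5)=85
Option C: A[0] 8->23, delta=15, new_sum=90+(15)=105
Option D: A[2] 30->46, delta=16, new_sum=90+(16)=106 <-- matches target
Option E: A[5] -1->-10, delta=-9, new_sum=90+(-9)=81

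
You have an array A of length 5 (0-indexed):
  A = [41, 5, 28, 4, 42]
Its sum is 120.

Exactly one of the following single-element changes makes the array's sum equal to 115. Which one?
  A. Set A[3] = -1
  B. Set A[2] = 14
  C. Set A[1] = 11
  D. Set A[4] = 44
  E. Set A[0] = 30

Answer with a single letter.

Option A: A[3] 4->-1, delta=-5, new_sum=120+(-5)=115 <-- matches target
Option B: A[2] 28->14, delta=-14, new_sum=120+(-14)=106
Option C: A[1] 5->11, delta=6, new_sum=120+(6)=126
Option D: A[4] 42->44, delta=2, new_sum=120+(2)=122
Option E: A[0] 41->30, delta=-11, new_sum=120+(-11)=109

Answer: A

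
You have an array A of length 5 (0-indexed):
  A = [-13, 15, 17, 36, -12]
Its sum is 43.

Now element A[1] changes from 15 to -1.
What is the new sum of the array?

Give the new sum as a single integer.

Old value at index 1: 15
New value at index 1: -1
Delta = -1 - 15 = -16
New sum = old_sum + delta = 43 + (-16) = 27

Answer: 27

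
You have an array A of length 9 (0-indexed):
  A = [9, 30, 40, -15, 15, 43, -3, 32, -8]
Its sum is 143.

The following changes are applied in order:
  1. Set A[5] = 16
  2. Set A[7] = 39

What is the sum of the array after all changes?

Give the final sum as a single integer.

Initial sum: 143
Change 1: A[5] 43 -> 16, delta = -27, sum = 116
Change 2: A[7] 32 -> 39, delta = 7, sum = 123

Answer: 123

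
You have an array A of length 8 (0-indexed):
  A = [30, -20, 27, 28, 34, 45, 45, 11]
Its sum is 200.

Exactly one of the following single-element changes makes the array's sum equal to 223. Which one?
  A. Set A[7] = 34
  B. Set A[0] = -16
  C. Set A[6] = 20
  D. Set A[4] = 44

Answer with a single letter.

Option A: A[7] 11->34, delta=23, new_sum=200+(23)=223 <-- matches target
Option B: A[0] 30->-16, delta=-46, new_sum=200+(-46)=154
Option C: A[6] 45->20, delta=-25, new_sum=200+(-25)=175
Option D: A[4] 34->44, delta=10, new_sum=200+(10)=210

Answer: A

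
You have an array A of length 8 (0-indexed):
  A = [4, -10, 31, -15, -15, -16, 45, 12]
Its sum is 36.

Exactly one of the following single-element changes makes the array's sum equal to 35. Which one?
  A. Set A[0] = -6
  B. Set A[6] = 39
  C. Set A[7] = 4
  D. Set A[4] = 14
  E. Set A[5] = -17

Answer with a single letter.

Answer: E

Derivation:
Option A: A[0] 4->-6, delta=-10, new_sum=36+(-10)=26
Option B: A[6] 45->39, delta=-6, new_sum=36+(-6)=30
Option C: A[7] 12->4, delta=-8, new_sum=36+(-8)=28
Option D: A[4] -15->14, delta=29, new_sum=36+(29)=65
Option E: A[5] -16->-17, delta=-1, new_sum=36+(-1)=35 <-- matches target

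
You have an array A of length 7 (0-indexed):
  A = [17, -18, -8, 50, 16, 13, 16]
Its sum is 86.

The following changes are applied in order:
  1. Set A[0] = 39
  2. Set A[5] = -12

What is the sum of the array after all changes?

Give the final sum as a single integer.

Initial sum: 86
Change 1: A[0] 17 -> 39, delta = 22, sum = 108
Change 2: A[5] 13 -> -12, delta = -25, sum = 83

Answer: 83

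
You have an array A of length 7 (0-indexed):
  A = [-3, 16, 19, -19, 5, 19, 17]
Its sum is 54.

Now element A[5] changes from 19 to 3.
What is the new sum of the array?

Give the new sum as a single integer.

Answer: 38

Derivation:
Old value at index 5: 19
New value at index 5: 3
Delta = 3 - 19 = -16
New sum = old_sum + delta = 54 + (-16) = 38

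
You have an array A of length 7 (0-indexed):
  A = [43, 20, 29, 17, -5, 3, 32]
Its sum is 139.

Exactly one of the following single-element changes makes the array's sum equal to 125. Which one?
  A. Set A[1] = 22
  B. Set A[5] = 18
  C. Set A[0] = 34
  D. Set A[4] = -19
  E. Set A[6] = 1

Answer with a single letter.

Answer: D

Derivation:
Option A: A[1] 20->22, delta=2, new_sum=139+(2)=141
Option B: A[5] 3->18, delta=15, new_sum=139+(15)=154
Option C: A[0] 43->34, delta=-9, new_sum=139+(-9)=130
Option D: A[4] -5->-19, delta=-14, new_sum=139+(-14)=125 <-- matches target
Option E: A[6] 32->1, delta=-31, new_sum=139+(-31)=108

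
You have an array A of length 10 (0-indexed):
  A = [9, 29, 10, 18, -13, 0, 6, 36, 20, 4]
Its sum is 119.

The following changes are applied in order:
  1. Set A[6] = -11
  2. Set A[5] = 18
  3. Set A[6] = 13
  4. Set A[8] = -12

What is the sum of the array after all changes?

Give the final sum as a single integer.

Answer: 112

Derivation:
Initial sum: 119
Change 1: A[6] 6 -> -11, delta = -17, sum = 102
Change 2: A[5] 0 -> 18, delta = 18, sum = 120
Change 3: A[6] -11 -> 13, delta = 24, sum = 144
Change 4: A[8] 20 -> -12, delta = -32, sum = 112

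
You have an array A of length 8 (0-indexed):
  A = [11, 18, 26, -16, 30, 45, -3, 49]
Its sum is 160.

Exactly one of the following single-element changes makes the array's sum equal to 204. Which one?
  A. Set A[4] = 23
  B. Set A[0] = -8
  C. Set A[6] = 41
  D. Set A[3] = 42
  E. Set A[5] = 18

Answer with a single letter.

Option A: A[4] 30->23, delta=-7, new_sum=160+(-7)=153
Option B: A[0] 11->-8, delta=-19, new_sum=160+(-19)=141
Option C: A[6] -3->41, delta=44, new_sum=160+(44)=204 <-- matches target
Option D: A[3] -16->42, delta=58, new_sum=160+(58)=218
Option E: A[5] 45->18, delta=-27, new_sum=160+(-27)=133

Answer: C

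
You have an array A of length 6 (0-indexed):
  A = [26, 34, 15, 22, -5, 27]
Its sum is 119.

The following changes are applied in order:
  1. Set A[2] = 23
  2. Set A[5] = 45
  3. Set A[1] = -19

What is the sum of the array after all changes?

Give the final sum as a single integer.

Initial sum: 119
Change 1: A[2] 15 -> 23, delta = 8, sum = 127
Change 2: A[5] 27 -> 45, delta = 18, sum = 145
Change 3: A[1] 34 -> -19, delta = -53, sum = 92

Answer: 92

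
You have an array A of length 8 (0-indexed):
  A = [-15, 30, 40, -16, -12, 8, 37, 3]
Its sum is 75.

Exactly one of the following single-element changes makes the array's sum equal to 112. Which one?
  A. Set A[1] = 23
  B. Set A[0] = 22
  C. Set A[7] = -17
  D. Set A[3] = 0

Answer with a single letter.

Option A: A[1] 30->23, delta=-7, new_sum=75+(-7)=68
Option B: A[0] -15->22, delta=37, new_sum=75+(37)=112 <-- matches target
Option C: A[7] 3->-17, delta=-20, new_sum=75+(-20)=55
Option D: A[3] -16->0, delta=16, new_sum=75+(16)=91

Answer: B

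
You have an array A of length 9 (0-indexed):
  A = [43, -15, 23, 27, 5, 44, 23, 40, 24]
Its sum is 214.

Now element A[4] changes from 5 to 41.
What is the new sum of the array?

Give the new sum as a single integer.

Answer: 250

Derivation:
Old value at index 4: 5
New value at index 4: 41
Delta = 41 - 5 = 36
New sum = old_sum + delta = 214 + (36) = 250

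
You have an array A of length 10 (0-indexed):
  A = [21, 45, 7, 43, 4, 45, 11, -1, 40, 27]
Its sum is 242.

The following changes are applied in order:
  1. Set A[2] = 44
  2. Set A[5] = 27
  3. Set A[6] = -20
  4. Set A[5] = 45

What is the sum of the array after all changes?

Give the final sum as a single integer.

Answer: 248

Derivation:
Initial sum: 242
Change 1: A[2] 7 -> 44, delta = 37, sum = 279
Change 2: A[5] 45 -> 27, delta = -18, sum = 261
Change 3: A[6] 11 -> -20, delta = -31, sum = 230
Change 4: A[5] 27 -> 45, delta = 18, sum = 248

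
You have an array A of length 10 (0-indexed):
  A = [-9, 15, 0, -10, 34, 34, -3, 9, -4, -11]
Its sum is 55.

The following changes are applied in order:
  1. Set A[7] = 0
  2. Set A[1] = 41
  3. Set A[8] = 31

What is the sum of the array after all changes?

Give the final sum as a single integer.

Answer: 107

Derivation:
Initial sum: 55
Change 1: A[7] 9 -> 0, delta = -9, sum = 46
Change 2: A[1] 15 -> 41, delta = 26, sum = 72
Change 3: A[8] -4 -> 31, delta = 35, sum = 107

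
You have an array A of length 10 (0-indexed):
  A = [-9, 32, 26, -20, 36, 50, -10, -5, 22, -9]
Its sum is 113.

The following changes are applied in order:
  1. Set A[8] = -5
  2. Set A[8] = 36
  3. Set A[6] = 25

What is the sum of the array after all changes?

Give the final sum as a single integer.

Answer: 162

Derivation:
Initial sum: 113
Change 1: A[8] 22 -> -5, delta = -27, sum = 86
Change 2: A[8] -5 -> 36, delta = 41, sum = 127
Change 3: A[6] -10 -> 25, delta = 35, sum = 162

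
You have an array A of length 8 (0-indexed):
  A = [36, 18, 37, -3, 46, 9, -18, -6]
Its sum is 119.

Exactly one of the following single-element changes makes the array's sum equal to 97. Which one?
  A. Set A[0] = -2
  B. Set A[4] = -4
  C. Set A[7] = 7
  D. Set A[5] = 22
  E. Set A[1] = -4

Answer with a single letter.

Answer: E

Derivation:
Option A: A[0] 36->-2, delta=-38, new_sum=119+(-38)=81
Option B: A[4] 46->-4, delta=-50, new_sum=119+(-50)=69
Option C: A[7] -6->7, delta=13, new_sum=119+(13)=132
Option D: A[5] 9->22, delta=13, new_sum=119+(13)=132
Option E: A[1] 18->-4, delta=-22, new_sum=119+(-22)=97 <-- matches target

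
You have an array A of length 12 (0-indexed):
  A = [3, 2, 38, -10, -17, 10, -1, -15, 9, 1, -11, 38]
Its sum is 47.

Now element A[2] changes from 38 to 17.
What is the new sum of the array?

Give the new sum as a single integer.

Old value at index 2: 38
New value at index 2: 17
Delta = 17 - 38 = -21
New sum = old_sum + delta = 47 + (-21) = 26

Answer: 26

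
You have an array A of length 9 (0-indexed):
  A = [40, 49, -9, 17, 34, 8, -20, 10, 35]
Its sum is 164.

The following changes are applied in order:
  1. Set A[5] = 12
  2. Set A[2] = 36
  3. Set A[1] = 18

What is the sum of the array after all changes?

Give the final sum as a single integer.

Answer: 182

Derivation:
Initial sum: 164
Change 1: A[5] 8 -> 12, delta = 4, sum = 168
Change 2: A[2] -9 -> 36, delta = 45, sum = 213
Change 3: A[1] 49 -> 18, delta = -31, sum = 182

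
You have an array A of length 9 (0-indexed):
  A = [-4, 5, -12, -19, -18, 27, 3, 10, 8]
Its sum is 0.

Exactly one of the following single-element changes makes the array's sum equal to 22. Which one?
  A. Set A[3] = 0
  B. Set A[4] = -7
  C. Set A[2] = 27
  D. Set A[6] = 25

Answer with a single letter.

Option A: A[3] -19->0, delta=19, new_sum=0+(19)=19
Option B: A[4] -18->-7, delta=11, new_sum=0+(11)=11
Option C: A[2] -12->27, delta=39, new_sum=0+(39)=39
Option D: A[6] 3->25, delta=22, new_sum=0+(22)=22 <-- matches target

Answer: D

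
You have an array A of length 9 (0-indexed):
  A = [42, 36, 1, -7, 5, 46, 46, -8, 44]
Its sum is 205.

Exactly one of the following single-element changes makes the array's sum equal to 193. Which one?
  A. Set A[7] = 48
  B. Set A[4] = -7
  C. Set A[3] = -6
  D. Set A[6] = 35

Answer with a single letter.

Answer: B

Derivation:
Option A: A[7] -8->48, delta=56, new_sum=205+(56)=261
Option B: A[4] 5->-7, delta=-12, new_sum=205+(-12)=193 <-- matches target
Option C: A[3] -7->-6, delta=1, new_sum=205+(1)=206
Option D: A[6] 46->35, delta=-11, new_sum=205+(-11)=194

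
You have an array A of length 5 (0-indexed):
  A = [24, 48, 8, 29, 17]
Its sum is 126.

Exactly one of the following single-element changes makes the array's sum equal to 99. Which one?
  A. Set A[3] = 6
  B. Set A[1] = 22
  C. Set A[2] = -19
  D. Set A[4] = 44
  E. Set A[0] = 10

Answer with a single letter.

Answer: C

Derivation:
Option A: A[3] 29->6, delta=-23, new_sum=126+(-23)=103
Option B: A[1] 48->22, delta=-26, new_sum=126+(-26)=100
Option C: A[2] 8->-19, delta=-27, new_sum=126+(-27)=99 <-- matches target
Option D: A[4] 17->44, delta=27, new_sum=126+(27)=153
Option E: A[0] 24->10, delta=-14, new_sum=126+(-14)=112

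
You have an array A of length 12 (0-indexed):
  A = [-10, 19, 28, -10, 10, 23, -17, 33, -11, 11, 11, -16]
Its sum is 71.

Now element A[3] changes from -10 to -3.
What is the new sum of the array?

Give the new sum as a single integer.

Answer: 78

Derivation:
Old value at index 3: -10
New value at index 3: -3
Delta = -3 - -10 = 7
New sum = old_sum + delta = 71 + (7) = 78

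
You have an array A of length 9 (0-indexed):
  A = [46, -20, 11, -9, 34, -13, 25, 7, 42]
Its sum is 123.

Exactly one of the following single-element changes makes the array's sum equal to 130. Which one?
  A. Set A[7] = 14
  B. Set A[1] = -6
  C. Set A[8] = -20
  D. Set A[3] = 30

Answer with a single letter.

Answer: A

Derivation:
Option A: A[7] 7->14, delta=7, new_sum=123+(7)=130 <-- matches target
Option B: A[1] -20->-6, delta=14, new_sum=123+(14)=137
Option C: A[8] 42->-20, delta=-62, new_sum=123+(-62)=61
Option D: A[3] -9->30, delta=39, new_sum=123+(39)=162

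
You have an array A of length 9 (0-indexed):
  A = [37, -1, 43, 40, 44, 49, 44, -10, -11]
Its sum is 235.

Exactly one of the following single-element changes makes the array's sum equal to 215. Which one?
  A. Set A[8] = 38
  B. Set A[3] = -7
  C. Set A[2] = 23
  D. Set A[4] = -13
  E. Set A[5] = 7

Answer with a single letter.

Answer: C

Derivation:
Option A: A[8] -11->38, delta=49, new_sum=235+(49)=284
Option B: A[3] 40->-7, delta=-47, new_sum=235+(-47)=188
Option C: A[2] 43->23, delta=-20, new_sum=235+(-20)=215 <-- matches target
Option D: A[4] 44->-13, delta=-57, new_sum=235+(-57)=178
Option E: A[5] 49->7, delta=-42, new_sum=235+(-42)=193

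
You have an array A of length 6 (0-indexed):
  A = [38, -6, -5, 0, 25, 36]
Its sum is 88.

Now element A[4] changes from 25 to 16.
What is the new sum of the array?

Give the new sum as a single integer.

Old value at index 4: 25
New value at index 4: 16
Delta = 16 - 25 = -9
New sum = old_sum + delta = 88 + (-9) = 79

Answer: 79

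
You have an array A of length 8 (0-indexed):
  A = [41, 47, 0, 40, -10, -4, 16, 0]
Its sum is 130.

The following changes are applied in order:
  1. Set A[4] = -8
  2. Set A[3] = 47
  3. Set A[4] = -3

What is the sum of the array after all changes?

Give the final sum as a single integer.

Initial sum: 130
Change 1: A[4] -10 -> -8, delta = 2, sum = 132
Change 2: A[3] 40 -> 47, delta = 7, sum = 139
Change 3: A[4] -8 -> -3, delta = 5, sum = 144

Answer: 144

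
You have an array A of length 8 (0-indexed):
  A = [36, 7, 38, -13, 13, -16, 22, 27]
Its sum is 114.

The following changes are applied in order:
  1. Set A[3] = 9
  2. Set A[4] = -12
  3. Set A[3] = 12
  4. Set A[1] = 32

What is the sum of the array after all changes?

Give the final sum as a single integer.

Initial sum: 114
Change 1: A[3] -13 -> 9, delta = 22, sum = 136
Change 2: A[4] 13 -> -12, delta = -25, sum = 111
Change 3: A[3] 9 -> 12, delta = 3, sum = 114
Change 4: A[1] 7 -> 32, delta = 25, sum = 139

Answer: 139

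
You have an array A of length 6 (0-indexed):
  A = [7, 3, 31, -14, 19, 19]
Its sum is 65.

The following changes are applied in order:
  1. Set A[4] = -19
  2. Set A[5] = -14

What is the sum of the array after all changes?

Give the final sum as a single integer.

Answer: -6

Derivation:
Initial sum: 65
Change 1: A[4] 19 -> -19, delta = -38, sum = 27
Change 2: A[5] 19 -> -14, delta = -33, sum = -6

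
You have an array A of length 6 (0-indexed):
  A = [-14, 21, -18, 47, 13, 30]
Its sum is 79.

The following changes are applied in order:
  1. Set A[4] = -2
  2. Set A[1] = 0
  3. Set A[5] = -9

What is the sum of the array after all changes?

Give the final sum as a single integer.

Answer: 4

Derivation:
Initial sum: 79
Change 1: A[4] 13 -> -2, delta = -15, sum = 64
Change 2: A[1] 21 -> 0, delta = -21, sum = 43
Change 3: A[5] 30 -> -9, delta = -39, sum = 4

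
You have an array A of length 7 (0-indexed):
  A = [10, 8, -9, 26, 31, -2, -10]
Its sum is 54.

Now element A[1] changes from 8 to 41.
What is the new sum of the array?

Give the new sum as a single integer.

Old value at index 1: 8
New value at index 1: 41
Delta = 41 - 8 = 33
New sum = old_sum + delta = 54 + (33) = 87

Answer: 87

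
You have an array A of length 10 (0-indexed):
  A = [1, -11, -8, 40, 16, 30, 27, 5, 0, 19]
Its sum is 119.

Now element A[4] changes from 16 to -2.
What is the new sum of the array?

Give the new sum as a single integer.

Old value at index 4: 16
New value at index 4: -2
Delta = -2 - 16 = -18
New sum = old_sum + delta = 119 + (-18) = 101

Answer: 101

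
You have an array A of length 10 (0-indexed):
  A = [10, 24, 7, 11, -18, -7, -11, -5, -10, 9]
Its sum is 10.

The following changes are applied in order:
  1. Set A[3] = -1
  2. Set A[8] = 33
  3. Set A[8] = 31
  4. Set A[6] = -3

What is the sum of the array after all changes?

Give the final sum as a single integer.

Answer: 47

Derivation:
Initial sum: 10
Change 1: A[3] 11 -> -1, delta = -12, sum = -2
Change 2: A[8] -10 -> 33, delta = 43, sum = 41
Change 3: A[8] 33 -> 31, delta = -2, sum = 39
Change 4: A[6] -11 -> -3, delta = 8, sum = 47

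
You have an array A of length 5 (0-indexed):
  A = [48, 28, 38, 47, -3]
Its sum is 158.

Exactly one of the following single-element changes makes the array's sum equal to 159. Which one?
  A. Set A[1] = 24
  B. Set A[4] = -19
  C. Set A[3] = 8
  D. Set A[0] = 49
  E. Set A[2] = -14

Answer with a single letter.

Answer: D

Derivation:
Option A: A[1] 28->24, delta=-4, new_sum=158+(-4)=154
Option B: A[4] -3->-19, delta=-16, new_sum=158+(-16)=142
Option C: A[3] 47->8, delta=-39, new_sum=158+(-39)=119
Option D: A[0] 48->49, delta=1, new_sum=158+(1)=159 <-- matches target
Option E: A[2] 38->-14, delta=-52, new_sum=158+(-52)=106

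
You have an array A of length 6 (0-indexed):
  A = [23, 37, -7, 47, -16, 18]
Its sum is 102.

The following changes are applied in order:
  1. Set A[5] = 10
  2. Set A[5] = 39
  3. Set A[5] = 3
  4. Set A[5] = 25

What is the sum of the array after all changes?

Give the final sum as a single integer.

Initial sum: 102
Change 1: A[5] 18 -> 10, delta = -8, sum = 94
Change 2: A[5] 10 -> 39, delta = 29, sum = 123
Change 3: A[5] 39 -> 3, delta = -36, sum = 87
Change 4: A[5] 3 -> 25, delta = 22, sum = 109

Answer: 109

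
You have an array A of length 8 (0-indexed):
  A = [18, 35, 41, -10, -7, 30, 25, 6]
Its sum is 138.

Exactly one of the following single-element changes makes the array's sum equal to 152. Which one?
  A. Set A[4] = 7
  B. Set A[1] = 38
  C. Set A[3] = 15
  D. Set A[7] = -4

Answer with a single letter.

Option A: A[4] -7->7, delta=14, new_sum=138+(14)=152 <-- matches target
Option B: A[1] 35->38, delta=3, new_sum=138+(3)=141
Option C: A[3] -10->15, delta=25, new_sum=138+(25)=163
Option D: A[7] 6->-4, delta=-10, new_sum=138+(-10)=128

Answer: A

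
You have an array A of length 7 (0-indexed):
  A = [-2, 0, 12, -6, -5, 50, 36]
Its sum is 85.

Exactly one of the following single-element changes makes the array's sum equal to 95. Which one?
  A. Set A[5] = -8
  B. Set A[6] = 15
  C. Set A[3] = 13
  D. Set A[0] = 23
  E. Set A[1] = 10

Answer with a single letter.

Answer: E

Derivation:
Option A: A[5] 50->-8, delta=-58, new_sum=85+(-58)=27
Option B: A[6] 36->15, delta=-21, new_sum=85+(-21)=64
Option C: A[3] -6->13, delta=19, new_sum=85+(19)=104
Option D: A[0] -2->23, delta=25, new_sum=85+(25)=110
Option E: A[1] 0->10, delta=10, new_sum=85+(10)=95 <-- matches target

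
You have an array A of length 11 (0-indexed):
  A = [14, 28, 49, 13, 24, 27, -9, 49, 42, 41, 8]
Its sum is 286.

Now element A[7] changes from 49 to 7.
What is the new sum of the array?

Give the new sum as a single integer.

Old value at index 7: 49
New value at index 7: 7
Delta = 7 - 49 = -42
New sum = old_sum + delta = 286 + (-42) = 244

Answer: 244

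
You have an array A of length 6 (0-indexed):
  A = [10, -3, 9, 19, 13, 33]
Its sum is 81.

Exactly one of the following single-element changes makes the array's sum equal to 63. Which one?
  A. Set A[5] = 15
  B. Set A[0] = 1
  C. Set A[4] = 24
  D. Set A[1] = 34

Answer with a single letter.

Answer: A

Derivation:
Option A: A[5] 33->15, delta=-18, new_sum=81+(-18)=63 <-- matches target
Option B: A[0] 10->1, delta=-9, new_sum=81+(-9)=72
Option C: A[4] 13->24, delta=11, new_sum=81+(11)=92
Option D: A[1] -3->34, delta=37, new_sum=81+(37)=118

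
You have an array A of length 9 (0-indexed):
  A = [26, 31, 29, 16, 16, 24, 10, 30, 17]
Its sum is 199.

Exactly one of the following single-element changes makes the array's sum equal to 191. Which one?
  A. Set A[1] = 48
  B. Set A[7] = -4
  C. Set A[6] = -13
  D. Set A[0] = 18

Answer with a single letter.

Option A: A[1] 31->48, delta=17, new_sum=199+(17)=216
Option B: A[7] 30->-4, delta=-34, new_sum=199+(-34)=165
Option C: A[6] 10->-13, delta=-23, new_sum=199+(-23)=176
Option D: A[0] 26->18, delta=-8, new_sum=199+(-8)=191 <-- matches target

Answer: D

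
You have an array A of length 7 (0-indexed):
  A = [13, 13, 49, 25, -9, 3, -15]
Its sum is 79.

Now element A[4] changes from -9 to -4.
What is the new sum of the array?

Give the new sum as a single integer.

Answer: 84

Derivation:
Old value at index 4: -9
New value at index 4: -4
Delta = -4 - -9 = 5
New sum = old_sum + delta = 79 + (5) = 84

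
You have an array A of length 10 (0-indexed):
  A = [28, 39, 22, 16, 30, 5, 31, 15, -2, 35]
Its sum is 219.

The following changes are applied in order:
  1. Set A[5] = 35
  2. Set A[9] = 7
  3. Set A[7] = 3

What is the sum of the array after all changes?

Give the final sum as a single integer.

Answer: 209

Derivation:
Initial sum: 219
Change 1: A[5] 5 -> 35, delta = 30, sum = 249
Change 2: A[9] 35 -> 7, delta = -28, sum = 221
Change 3: A[7] 15 -> 3, delta = -12, sum = 209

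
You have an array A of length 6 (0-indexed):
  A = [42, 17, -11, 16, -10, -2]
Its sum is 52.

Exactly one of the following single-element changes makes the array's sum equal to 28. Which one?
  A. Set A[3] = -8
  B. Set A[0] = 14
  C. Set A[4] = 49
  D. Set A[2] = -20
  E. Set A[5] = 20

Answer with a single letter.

Option A: A[3] 16->-8, delta=-24, new_sum=52+(-24)=28 <-- matches target
Option B: A[0] 42->14, delta=-28, new_sum=52+(-28)=24
Option C: A[4] -10->49, delta=59, new_sum=52+(59)=111
Option D: A[2] -11->-20, delta=-9, new_sum=52+(-9)=43
Option E: A[5] -2->20, delta=22, new_sum=52+(22)=74

Answer: A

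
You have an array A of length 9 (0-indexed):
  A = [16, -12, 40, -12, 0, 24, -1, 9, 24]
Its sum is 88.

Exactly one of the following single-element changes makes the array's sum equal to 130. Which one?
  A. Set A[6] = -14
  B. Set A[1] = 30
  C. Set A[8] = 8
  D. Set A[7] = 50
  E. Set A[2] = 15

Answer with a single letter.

Answer: B

Derivation:
Option A: A[6] -1->-14, delta=-13, new_sum=88+(-13)=75
Option B: A[1] -12->30, delta=42, new_sum=88+(42)=130 <-- matches target
Option C: A[8] 24->8, delta=-16, new_sum=88+(-16)=72
Option D: A[7] 9->50, delta=41, new_sum=88+(41)=129
Option E: A[2] 40->15, delta=-25, new_sum=88+(-25)=63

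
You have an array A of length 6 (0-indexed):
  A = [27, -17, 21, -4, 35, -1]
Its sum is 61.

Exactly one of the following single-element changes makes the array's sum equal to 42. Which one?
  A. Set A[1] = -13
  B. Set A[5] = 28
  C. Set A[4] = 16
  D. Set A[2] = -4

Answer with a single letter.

Answer: C

Derivation:
Option A: A[1] -17->-13, delta=4, new_sum=61+(4)=65
Option B: A[5] -1->28, delta=29, new_sum=61+(29)=90
Option C: A[4] 35->16, delta=-19, new_sum=61+(-19)=42 <-- matches target
Option D: A[2] 21->-4, delta=-25, new_sum=61+(-25)=36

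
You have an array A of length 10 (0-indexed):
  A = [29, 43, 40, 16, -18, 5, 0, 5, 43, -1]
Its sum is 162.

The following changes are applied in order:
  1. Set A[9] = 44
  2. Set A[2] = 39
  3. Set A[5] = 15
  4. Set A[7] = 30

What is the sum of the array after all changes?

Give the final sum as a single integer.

Answer: 241

Derivation:
Initial sum: 162
Change 1: A[9] -1 -> 44, delta = 45, sum = 207
Change 2: A[2] 40 -> 39, delta = -1, sum = 206
Change 3: A[5] 5 -> 15, delta = 10, sum = 216
Change 4: A[7] 5 -> 30, delta = 25, sum = 241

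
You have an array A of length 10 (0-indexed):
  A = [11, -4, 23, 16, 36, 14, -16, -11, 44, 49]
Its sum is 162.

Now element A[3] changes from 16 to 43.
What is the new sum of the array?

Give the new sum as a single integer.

Old value at index 3: 16
New value at index 3: 43
Delta = 43 - 16 = 27
New sum = old_sum + delta = 162 + (27) = 189

Answer: 189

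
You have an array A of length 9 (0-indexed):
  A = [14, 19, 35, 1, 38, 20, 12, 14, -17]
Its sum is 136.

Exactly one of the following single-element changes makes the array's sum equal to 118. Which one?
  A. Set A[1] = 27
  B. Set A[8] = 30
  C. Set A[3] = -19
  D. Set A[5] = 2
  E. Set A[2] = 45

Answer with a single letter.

Option A: A[1] 19->27, delta=8, new_sum=136+(8)=144
Option B: A[8] -17->30, delta=47, new_sum=136+(47)=183
Option C: A[3] 1->-19, delta=-20, new_sum=136+(-20)=116
Option D: A[5] 20->2, delta=-18, new_sum=136+(-18)=118 <-- matches target
Option E: A[2] 35->45, delta=10, new_sum=136+(10)=146

Answer: D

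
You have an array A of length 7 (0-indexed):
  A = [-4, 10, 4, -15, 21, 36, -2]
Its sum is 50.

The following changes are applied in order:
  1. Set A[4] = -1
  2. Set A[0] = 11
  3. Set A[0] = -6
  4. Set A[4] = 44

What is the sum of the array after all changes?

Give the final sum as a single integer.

Answer: 71

Derivation:
Initial sum: 50
Change 1: A[4] 21 -> -1, delta = -22, sum = 28
Change 2: A[0] -4 -> 11, delta = 15, sum = 43
Change 3: A[0] 11 -> -6, delta = -17, sum = 26
Change 4: A[4] -1 -> 44, delta = 45, sum = 71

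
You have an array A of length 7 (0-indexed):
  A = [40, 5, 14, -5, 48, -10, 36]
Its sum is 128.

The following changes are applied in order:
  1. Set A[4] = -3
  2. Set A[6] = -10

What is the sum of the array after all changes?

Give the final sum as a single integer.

Initial sum: 128
Change 1: A[4] 48 -> -3, delta = -51, sum = 77
Change 2: A[6] 36 -> -10, delta = -46, sum = 31

Answer: 31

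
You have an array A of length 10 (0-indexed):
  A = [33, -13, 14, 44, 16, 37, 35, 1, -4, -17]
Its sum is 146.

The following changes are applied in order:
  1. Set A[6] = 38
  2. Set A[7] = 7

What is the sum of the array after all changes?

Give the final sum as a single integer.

Initial sum: 146
Change 1: A[6] 35 -> 38, delta = 3, sum = 149
Change 2: A[7] 1 -> 7, delta = 6, sum = 155

Answer: 155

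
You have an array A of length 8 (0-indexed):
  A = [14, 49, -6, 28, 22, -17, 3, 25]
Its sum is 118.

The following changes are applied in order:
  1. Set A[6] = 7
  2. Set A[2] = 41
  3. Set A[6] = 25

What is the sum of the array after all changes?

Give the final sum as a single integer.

Answer: 187

Derivation:
Initial sum: 118
Change 1: A[6] 3 -> 7, delta = 4, sum = 122
Change 2: A[2] -6 -> 41, delta = 47, sum = 169
Change 3: A[6] 7 -> 25, delta = 18, sum = 187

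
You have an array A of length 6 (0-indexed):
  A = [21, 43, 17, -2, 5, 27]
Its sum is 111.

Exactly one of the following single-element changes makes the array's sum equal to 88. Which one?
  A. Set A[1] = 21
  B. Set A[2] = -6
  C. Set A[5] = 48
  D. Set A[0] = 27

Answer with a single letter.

Option A: A[1] 43->21, delta=-22, new_sum=111+(-22)=89
Option B: A[2] 17->-6, delta=-23, new_sum=111+(-23)=88 <-- matches target
Option C: A[5] 27->48, delta=21, new_sum=111+(21)=132
Option D: A[0] 21->27, delta=6, new_sum=111+(6)=117

Answer: B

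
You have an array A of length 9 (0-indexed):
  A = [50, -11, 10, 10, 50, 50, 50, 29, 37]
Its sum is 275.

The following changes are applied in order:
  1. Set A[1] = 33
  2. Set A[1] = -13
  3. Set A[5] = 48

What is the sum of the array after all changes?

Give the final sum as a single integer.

Initial sum: 275
Change 1: A[1] -11 -> 33, delta = 44, sum = 319
Change 2: A[1] 33 -> -13, delta = -46, sum = 273
Change 3: A[5] 50 -> 48, delta = -2, sum = 271

Answer: 271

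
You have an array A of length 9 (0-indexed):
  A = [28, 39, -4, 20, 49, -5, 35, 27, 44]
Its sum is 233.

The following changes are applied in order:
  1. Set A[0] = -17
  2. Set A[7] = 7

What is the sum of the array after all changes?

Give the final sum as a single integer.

Answer: 168

Derivation:
Initial sum: 233
Change 1: A[0] 28 -> -17, delta = -45, sum = 188
Change 2: A[7] 27 -> 7, delta = -20, sum = 168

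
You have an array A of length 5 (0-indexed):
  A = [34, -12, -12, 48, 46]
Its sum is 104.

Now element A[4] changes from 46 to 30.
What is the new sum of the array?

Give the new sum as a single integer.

Answer: 88

Derivation:
Old value at index 4: 46
New value at index 4: 30
Delta = 30 - 46 = -16
New sum = old_sum + delta = 104 + (-16) = 88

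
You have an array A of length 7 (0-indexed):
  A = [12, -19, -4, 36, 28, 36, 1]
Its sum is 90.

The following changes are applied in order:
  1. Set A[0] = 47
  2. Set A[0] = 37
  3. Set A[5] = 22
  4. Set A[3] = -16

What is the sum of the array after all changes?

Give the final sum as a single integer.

Answer: 49

Derivation:
Initial sum: 90
Change 1: A[0] 12 -> 47, delta = 35, sum = 125
Change 2: A[0] 47 -> 37, delta = -10, sum = 115
Change 3: A[5] 36 -> 22, delta = -14, sum = 101
Change 4: A[3] 36 -> -16, delta = -52, sum = 49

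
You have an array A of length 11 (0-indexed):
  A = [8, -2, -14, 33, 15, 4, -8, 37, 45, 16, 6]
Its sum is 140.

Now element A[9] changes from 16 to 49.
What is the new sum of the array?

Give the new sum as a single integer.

Answer: 173

Derivation:
Old value at index 9: 16
New value at index 9: 49
Delta = 49 - 16 = 33
New sum = old_sum + delta = 140 + (33) = 173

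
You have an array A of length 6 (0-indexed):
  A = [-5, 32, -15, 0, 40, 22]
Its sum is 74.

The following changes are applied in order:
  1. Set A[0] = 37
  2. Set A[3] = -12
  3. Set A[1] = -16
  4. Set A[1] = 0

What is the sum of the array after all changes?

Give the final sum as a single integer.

Initial sum: 74
Change 1: A[0] -5 -> 37, delta = 42, sum = 116
Change 2: A[3] 0 -> -12, delta = -12, sum = 104
Change 3: A[1] 32 -> -16, delta = -48, sum = 56
Change 4: A[1] -16 -> 0, delta = 16, sum = 72

Answer: 72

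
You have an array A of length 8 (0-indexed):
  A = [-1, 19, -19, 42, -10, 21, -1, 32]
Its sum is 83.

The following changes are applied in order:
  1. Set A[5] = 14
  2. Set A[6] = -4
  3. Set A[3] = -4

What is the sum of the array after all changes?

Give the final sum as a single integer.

Answer: 27

Derivation:
Initial sum: 83
Change 1: A[5] 21 -> 14, delta = -7, sum = 76
Change 2: A[6] -1 -> -4, delta = -3, sum = 73
Change 3: A[3] 42 -> -4, delta = -46, sum = 27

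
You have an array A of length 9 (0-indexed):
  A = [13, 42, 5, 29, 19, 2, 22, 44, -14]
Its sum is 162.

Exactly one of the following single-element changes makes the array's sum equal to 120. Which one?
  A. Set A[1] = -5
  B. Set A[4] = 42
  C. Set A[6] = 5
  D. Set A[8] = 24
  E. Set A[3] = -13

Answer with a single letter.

Answer: E

Derivation:
Option A: A[1] 42->-5, delta=-47, new_sum=162+(-47)=115
Option B: A[4] 19->42, delta=23, new_sum=162+(23)=185
Option C: A[6] 22->5, delta=-17, new_sum=162+(-17)=145
Option D: A[8] -14->24, delta=38, new_sum=162+(38)=200
Option E: A[3] 29->-13, delta=-42, new_sum=162+(-42)=120 <-- matches target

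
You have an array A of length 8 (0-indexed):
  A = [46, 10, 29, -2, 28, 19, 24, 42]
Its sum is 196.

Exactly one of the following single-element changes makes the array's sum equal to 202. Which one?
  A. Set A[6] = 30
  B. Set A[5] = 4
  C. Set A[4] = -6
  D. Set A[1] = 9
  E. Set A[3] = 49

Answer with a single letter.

Option A: A[6] 24->30, delta=6, new_sum=196+(6)=202 <-- matches target
Option B: A[5] 19->4, delta=-15, new_sum=196+(-15)=181
Option C: A[4] 28->-6, delta=-34, new_sum=196+(-34)=162
Option D: A[1] 10->9, delta=-1, new_sum=196+(-1)=195
Option E: A[3] -2->49, delta=51, new_sum=196+(51)=247

Answer: A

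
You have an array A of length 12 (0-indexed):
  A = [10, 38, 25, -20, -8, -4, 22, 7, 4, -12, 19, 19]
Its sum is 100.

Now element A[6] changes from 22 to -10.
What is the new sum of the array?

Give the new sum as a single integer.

Answer: 68

Derivation:
Old value at index 6: 22
New value at index 6: -10
Delta = -10 - 22 = -32
New sum = old_sum + delta = 100 + (-32) = 68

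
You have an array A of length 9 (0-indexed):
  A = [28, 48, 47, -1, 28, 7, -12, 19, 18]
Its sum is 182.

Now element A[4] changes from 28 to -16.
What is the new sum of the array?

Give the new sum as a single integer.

Old value at index 4: 28
New value at index 4: -16
Delta = -16 - 28 = -44
New sum = old_sum + delta = 182 + (-44) = 138

Answer: 138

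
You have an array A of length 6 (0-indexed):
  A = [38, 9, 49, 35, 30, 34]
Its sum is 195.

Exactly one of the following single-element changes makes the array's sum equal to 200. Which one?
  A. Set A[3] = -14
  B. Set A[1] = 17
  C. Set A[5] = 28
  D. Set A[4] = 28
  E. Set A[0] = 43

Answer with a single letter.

Answer: E

Derivation:
Option A: A[3] 35->-14, delta=-49, new_sum=195+(-49)=146
Option B: A[1] 9->17, delta=8, new_sum=195+(8)=203
Option C: A[5] 34->28, delta=-6, new_sum=195+(-6)=189
Option D: A[4] 30->28, delta=-2, new_sum=195+(-2)=193
Option E: A[0] 38->43, delta=5, new_sum=195+(5)=200 <-- matches target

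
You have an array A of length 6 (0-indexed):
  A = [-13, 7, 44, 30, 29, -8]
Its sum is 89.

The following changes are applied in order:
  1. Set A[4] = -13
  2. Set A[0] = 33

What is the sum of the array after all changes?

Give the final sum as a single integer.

Answer: 93

Derivation:
Initial sum: 89
Change 1: A[4] 29 -> -13, delta = -42, sum = 47
Change 2: A[0] -13 -> 33, delta = 46, sum = 93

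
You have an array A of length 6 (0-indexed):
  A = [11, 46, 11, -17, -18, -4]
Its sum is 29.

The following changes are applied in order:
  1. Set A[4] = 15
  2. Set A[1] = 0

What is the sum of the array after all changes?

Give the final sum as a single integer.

Answer: 16

Derivation:
Initial sum: 29
Change 1: A[4] -18 -> 15, delta = 33, sum = 62
Change 2: A[1] 46 -> 0, delta = -46, sum = 16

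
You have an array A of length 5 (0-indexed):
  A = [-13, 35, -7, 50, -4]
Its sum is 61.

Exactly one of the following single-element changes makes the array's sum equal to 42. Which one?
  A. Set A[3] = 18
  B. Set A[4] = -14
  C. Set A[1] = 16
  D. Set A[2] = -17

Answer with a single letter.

Answer: C

Derivation:
Option A: A[3] 50->18, delta=-32, new_sum=61+(-32)=29
Option B: A[4] -4->-14, delta=-10, new_sum=61+(-10)=51
Option C: A[1] 35->16, delta=-19, new_sum=61+(-19)=42 <-- matches target
Option D: A[2] -7->-17, delta=-10, new_sum=61+(-10)=51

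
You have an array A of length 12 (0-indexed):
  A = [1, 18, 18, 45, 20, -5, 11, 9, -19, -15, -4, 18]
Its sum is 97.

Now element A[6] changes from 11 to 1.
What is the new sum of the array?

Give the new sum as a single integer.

Old value at index 6: 11
New value at index 6: 1
Delta = 1 - 11 = -10
New sum = old_sum + delta = 97 + (-10) = 87

Answer: 87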